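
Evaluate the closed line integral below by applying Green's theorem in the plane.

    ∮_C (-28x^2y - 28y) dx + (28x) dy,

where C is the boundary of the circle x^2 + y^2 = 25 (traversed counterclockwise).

Green's theorem converts the closed line integral into a double integral over the enclosed region D:

    ∮_C P dx + Q dy = ∬_D (∂Q/∂x - ∂P/∂y) dA.

Here P = -28x^2y - 28y, Q = 28x, so

    ∂Q/∂x = 28,    ∂P/∂y = -28x^2 - 28,
    ∂Q/∂x - ∂P/∂y = 28x^2 + 56.

D is the region x^2 + y^2 ≤ 25. Evaluating the double integral:

In polar coordinates (x = r cos θ, y = r sin θ, dA = r dr dθ) the integrand becomes 28r^2cos(θ)^2 + 56, so

    ∬_D (28x^2 + 56) dA = ∫_0^{2π} ∫_0^{5} (28r^2cos(θ)^2 + 56) · r dr dθ.

Inner (r from 0 to 5): 4375cos(θ)^2 + 700.
Outer (θ from 0 to 2π): 5775π.

Therefore ∮_C P dx + Q dy = 5775π.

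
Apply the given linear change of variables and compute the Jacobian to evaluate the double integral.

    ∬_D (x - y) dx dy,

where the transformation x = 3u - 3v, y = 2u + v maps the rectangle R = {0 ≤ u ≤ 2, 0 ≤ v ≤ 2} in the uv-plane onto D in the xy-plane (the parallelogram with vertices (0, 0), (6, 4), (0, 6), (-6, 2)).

Compute the Jacobian determinant of (x, y) with respect to (u, v):

    ∂(x,y)/∂(u,v) = | 3  -3 | = (3)(1) - (-3)(2) = 9.
                   | 2  1 |

Its absolute value is |J| = 9 (the area scaling factor).

Substituting x = 3u - 3v, y = 2u + v into the integrand,

    x - y → u - 4v,

so the integral becomes

    ∬_R (u - 4v) · |J| du dv = ∫_0^2 ∫_0^2 (9u - 36v) dv du.

Inner (v): 18u - 72.
Outer (u): -108.

Therefore ∬_D (x - y) dx dy = -108.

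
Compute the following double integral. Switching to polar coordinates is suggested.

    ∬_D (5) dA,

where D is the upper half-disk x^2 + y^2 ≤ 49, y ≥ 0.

The region D is 0 ≤ r ≤ 7, 0 ≤ θ ≤ π in polar coordinates, where x = r cos(θ), y = r sin(θ), and dA = r dr dθ.

Under the substitution, the integrand becomes 5, so

    ∬_D (5) dA = ∫_{0}^{π} ∫_{0}^{7} (5) · r dr dθ.

Inner integral (in r): ∫_{0}^{7} (5) · r dr = 245/2.

Outer integral (in θ): ∫_{0}^{π} (245/2) dθ = 245π/2.

Therefore ∬_D (5) dA = 245π/2.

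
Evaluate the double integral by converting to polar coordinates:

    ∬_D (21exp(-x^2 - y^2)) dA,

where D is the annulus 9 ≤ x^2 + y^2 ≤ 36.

The region D is 3 ≤ r ≤ 6, 0 ≤ θ ≤ 2π in polar coordinates, where x = r cos(θ), y = r sin(θ), and dA = r dr dθ.

Under the substitution, the integrand becomes 21exp(-r^2), so

    ∬_D (21exp(-x^2 - y^2)) dA = ∫_{0}^{2π} ∫_{3}^{6} (21exp(-r^2)) · r dr dθ.

Inner integral (in r): ∫_{3}^{6} (21exp(-r^2)) · r dr = -(21 - 21exp(27))exp(-36)/2.

Outer integral (in θ): ∫_{0}^{2π} (-(21 - 21exp(27))exp(-36)/2) dθ = -21π (1 - exp(27))exp(-36).

Therefore ∬_D (21exp(-x^2 - y^2)) dA = -21π (1 - exp(27))exp(-36).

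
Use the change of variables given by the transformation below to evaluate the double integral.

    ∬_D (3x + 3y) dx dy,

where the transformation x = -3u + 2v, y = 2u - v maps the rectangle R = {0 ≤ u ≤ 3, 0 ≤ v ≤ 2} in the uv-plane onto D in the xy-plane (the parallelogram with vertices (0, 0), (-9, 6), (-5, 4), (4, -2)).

Compute the Jacobian determinant of (x, y) with respect to (u, v):

    ∂(x,y)/∂(u,v) = | -3  2 | = (-3)(-1) - (2)(2) = -1.
                   | 2  -1 |

Its absolute value is |J| = 1 (the area scaling factor).

Substituting x = -3u + 2v, y = 2u - v into the integrand,

    3x + 3y → -3u + 3v,

so the integral becomes

    ∬_R (-3u + 3v) · |J| du dv = ∫_0^3 ∫_0^2 (-3u + 3v) dv du.

Inner (v): 6 - 6u.
Outer (u): -9.

Therefore ∬_D (3x + 3y) dx dy = -9.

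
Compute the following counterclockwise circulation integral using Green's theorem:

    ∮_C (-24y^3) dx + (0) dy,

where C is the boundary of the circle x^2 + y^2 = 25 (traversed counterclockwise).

Green's theorem converts the closed line integral into a double integral over the enclosed region D:

    ∮_C P dx + Q dy = ∬_D (∂Q/∂x - ∂P/∂y) dA.

Here P = -24y^3, Q = 0, so

    ∂Q/∂x = 0,    ∂P/∂y = -72y^2,
    ∂Q/∂x - ∂P/∂y = 72y^2.

D is the region x^2 + y^2 ≤ 25. Evaluating the double integral:

In polar coordinates (x = r cos θ, y = r sin θ, dA = r dr dθ) the integrand becomes 72r^2sin(θ)^2, so

    ∬_D (72y^2) dA = ∫_0^{2π} ∫_0^{5} (72r^2sin(θ)^2) · r dr dθ.

Inner (r from 0 to 5): 11250sin(θ)^2.
Outer (θ from 0 to 2π): 11250π.

Therefore ∮_C P dx + Q dy = 11250π.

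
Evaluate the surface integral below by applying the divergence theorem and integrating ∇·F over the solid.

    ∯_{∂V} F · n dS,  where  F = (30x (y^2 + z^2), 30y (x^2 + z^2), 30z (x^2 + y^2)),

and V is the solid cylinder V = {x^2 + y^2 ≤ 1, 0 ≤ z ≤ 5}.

By the divergence theorem,

    ∯_{∂V} F · n dS = ∭_V (∇ · F) dV.

Compute the divergence:
    ∇ · F = ∂F_x/∂x + ∂F_y/∂y + ∂F_z/∂z = 30y^2 + 30z^2 + 30x^2 + 30z^2 + 30x^2 + 30y^2 = 60x^2 + 60y^2 + 60z^2.

In cylindrical coordinates, x = r cos(θ), y = r sin(θ), z = z, dV = r dr dθ dz, with 0 ≤ r ≤ 1, 0 ≤ θ ≤ 2π, 0 ≤ z ≤ 5.

The integrand, after substitution and multiplying by the volume element, becomes (60r^2 + 60z^2) · r, so

    ∭_V (∇·F) dV = ∫_0^{2π} ∫_0^{1} ∫_0^{5} (60r^2 + 60z^2) · r dz dr dθ.

Inner (z from 0 to 5): 300r^3 + 2500r.
Middle (r from 0 to 1): 1325.
Outer (θ from 0 to 2π): 2650π.

Therefore ∯_{∂V} F · n dS = 2650π.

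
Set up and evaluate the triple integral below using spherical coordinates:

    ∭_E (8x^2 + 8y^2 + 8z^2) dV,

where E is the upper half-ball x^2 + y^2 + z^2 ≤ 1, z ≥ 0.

In spherical coordinates, x = ρ sin(φ) cos(θ), y = ρ sin(φ) sin(θ), z = ρ cos(φ), and dV = ρ^2 sin(φ) dρ dφ dθ.

The integrand becomes 8ρ^2, so

    ∭_E (8x^2 + 8y^2 + 8z^2) dV = ∫_{0}^{2π} ∫_{0}^{π/2} ∫_{0}^{1} (8ρ^2) · ρ^2 sin(φ) dρ dφ dθ.

Inner (ρ): 8sin(φ)/5.
Middle (φ): 8/5.
Outer (θ): 16π/5.

Therefore the triple integral equals 16π/5.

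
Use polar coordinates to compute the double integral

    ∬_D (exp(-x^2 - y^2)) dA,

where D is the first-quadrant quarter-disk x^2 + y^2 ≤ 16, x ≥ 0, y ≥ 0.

The region D is 0 ≤ r ≤ 4, 0 ≤ θ ≤ π/2 in polar coordinates, where x = r cos(θ), y = r sin(θ), and dA = r dr dθ.

Under the substitution, the integrand becomes exp(-r^2), so

    ∬_D (exp(-x^2 - y^2)) dA = ∫_{0}^{π/2} ∫_{0}^{4} (exp(-r^2)) · r dr dθ.

Inner integral (in r): ∫_{0}^{4} (exp(-r^2)) · r dr = -(1 - exp(16))exp(-16)/2.

Outer integral (in θ): ∫_{0}^{π/2} (-(1 - exp(16))exp(-16)/2) dθ = -π exp(-16)/4 + π/4.

Therefore ∬_D (exp(-x^2 - y^2)) dA = -π exp(-16)/4 + π/4.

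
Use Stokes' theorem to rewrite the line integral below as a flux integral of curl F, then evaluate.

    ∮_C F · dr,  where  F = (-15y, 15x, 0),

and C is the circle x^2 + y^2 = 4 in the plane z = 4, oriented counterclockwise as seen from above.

Let S be the flat disk x^2 + y^2 ≤ 4 in the plane z = 4, with upward unit normal n̂ = ẑ. By Stokes' theorem,

    ∮_C F · dr = ∬_S (∇ × F) · n̂ dS = ∬_D (curl F)_z dA,

where D is the disk x^2 + y^2 ≤ 4.

Compute the curl of F = (-15y, 15x, 0):
    (∇ × F)_x = ∂F_z/∂y - ∂F_y/∂z = 0,
    (∇ × F)_y = ∂F_x/∂z - ∂F_z/∂x = 0,
    (∇ × F)_z = ∂F_y/∂x - ∂F_x/∂y = 30.

On z = 4, (curl F)_z = 30.

Convert to polar (x = r cos θ, y = r sin θ, dA = r dr dθ); the integrand becomes 30, so

    ∬_D (curl F)_z dA = ∫_0^{2π} ∫_0^{2} (30) · r dr dθ.

Inner (r from 0 to 2): 60.
Outer (θ from 0 to 2π): 120π.

Therefore ∮_C F · dr = 120π.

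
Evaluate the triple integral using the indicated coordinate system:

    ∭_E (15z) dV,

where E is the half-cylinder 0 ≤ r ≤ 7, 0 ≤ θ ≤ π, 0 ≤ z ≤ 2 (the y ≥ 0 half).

In cylindrical coordinates, x = r cos(θ), y = r sin(θ), z = z, and dV = r dr dθ dz.

The integrand becomes 15z, so

    ∭_E (15z) dV = ∫_{0}^{π} ∫_{0}^{7} ∫_{0}^{2} (15z) · r dz dr dθ.

Inner (z): 30r.
Middle (r from 0 to 7): 735.
Outer (θ): 735π.

Therefore the triple integral equals 735π.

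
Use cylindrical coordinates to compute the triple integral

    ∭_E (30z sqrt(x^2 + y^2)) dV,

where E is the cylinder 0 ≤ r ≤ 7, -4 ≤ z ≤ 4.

In cylindrical coordinates, x = r cos(θ), y = r sin(θ), z = z, and dV = r dr dθ dz.

The integrand becomes 30r z, so

    ∭_E (30z sqrt(x^2 + y^2)) dV = ∫_{0}^{2π} ∫_{0}^{7} ∫_{-4}^{4} (30r z) · r dz dr dθ.

Inner (z): 0.
Middle (r from 0 to 7): 0.
Outer (θ): 0.

Therefore the triple integral equals 0.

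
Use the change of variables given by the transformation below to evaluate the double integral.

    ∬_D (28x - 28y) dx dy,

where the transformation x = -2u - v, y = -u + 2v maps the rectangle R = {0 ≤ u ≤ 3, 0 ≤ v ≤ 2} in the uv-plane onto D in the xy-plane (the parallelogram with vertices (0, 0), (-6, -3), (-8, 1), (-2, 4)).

Compute the Jacobian determinant of (x, y) with respect to (u, v):

    ∂(x,y)/∂(u,v) = | -2  -1 | = (-2)(2) - (-1)(-1) = -5.
                   | -1  2 |

Its absolute value is |J| = 5 (the area scaling factor).

Substituting x = -2u - v, y = -u + 2v into the integrand,

    28x - 28y → -28u - 84v,

so the integral becomes

    ∬_R (-28u - 84v) · |J| du dv = ∫_0^3 ∫_0^2 (-140u - 420v) dv du.

Inner (v): -280u - 840.
Outer (u): -3780.

Therefore ∬_D (28x - 28y) dx dy = -3780.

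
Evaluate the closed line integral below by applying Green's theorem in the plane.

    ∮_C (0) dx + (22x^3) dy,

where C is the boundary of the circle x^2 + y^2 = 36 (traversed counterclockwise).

Green's theorem converts the closed line integral into a double integral over the enclosed region D:

    ∮_C P dx + Q dy = ∬_D (∂Q/∂x - ∂P/∂y) dA.

Here P = 0, Q = 22x^3, so

    ∂Q/∂x = 66x^2,    ∂P/∂y = 0,
    ∂Q/∂x - ∂P/∂y = 66x^2.

D is the region x^2 + y^2 ≤ 36. Evaluating the double integral:

In polar coordinates (x = r cos θ, y = r sin θ, dA = r dr dθ) the integrand becomes 66r^2cos(θ)^2, so

    ∬_D (66x^2) dA = ∫_0^{2π} ∫_0^{6} (66r^2cos(θ)^2) · r dr dθ.

Inner (r from 0 to 6): 21384cos(θ)^2.
Outer (θ from 0 to 2π): 21384π.

Therefore ∮_C P dx + Q dy = 21384π.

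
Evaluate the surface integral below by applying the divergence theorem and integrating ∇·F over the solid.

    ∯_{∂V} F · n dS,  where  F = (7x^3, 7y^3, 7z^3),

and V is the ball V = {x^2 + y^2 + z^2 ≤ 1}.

By the divergence theorem,

    ∯_{∂V} F · n dS = ∭_V (∇ · F) dV.

Compute the divergence:
    ∇ · F = ∂F_x/∂x + ∂F_y/∂y + ∂F_z/∂z = 21x^2 + 21y^2 + 21z^2.

In spherical coordinates, x = ρ sin(φ) cos(θ), y = ρ sin(φ) sin(θ), z = ρ cos(φ), dV = ρ^2 sin(φ) dρ dφ dθ, with 0 ≤ ρ ≤ 1, 0 ≤ φ ≤ π, 0 ≤ θ ≤ 2π.

The integrand, after substitution and multiplying by the volume element, becomes (21ρ^2) · ρ^2 sin(φ), so

    ∭_V (∇·F) dV = ∫_0^{2π} ∫_0^{π} ∫_0^{1} (21ρ^2) · ρ^2 sin(φ) dρ dφ dθ.

Inner (ρ from 0 to 1): 21sin(φ)/5.
Middle (φ from 0 to π): 42/5.
Outer (θ from 0 to 2π): 84π/5.

Therefore ∯_{∂V} F · n dS = 84π/5.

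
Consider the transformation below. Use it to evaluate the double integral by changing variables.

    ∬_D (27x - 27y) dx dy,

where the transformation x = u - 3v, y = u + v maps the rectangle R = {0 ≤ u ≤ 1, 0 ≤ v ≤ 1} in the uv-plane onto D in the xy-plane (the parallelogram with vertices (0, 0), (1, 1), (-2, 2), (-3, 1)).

Compute the Jacobian determinant of (x, y) with respect to (u, v):

    ∂(x,y)/∂(u,v) = | 1  -3 | = (1)(1) - (-3)(1) = 4.
                   | 1  1 |

Its absolute value is |J| = 4 (the area scaling factor).

Substituting x = u - 3v, y = u + v into the integrand,

    27x - 27y → -108v,

so the integral becomes

    ∬_R (-108v) · |J| du dv = ∫_0^1 ∫_0^1 (-432v) dv du.

Inner (v): -216.
Outer (u): -216.

Therefore ∬_D (27x - 27y) dx dy = -216.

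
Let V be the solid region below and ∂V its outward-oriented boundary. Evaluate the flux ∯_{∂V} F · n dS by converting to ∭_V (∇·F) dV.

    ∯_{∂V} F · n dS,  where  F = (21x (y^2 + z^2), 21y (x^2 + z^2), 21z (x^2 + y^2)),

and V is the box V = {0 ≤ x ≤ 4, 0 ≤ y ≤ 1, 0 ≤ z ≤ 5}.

By the divergence theorem,

    ∯_{∂V} F · n dS = ∭_V (∇ · F) dV.

Compute the divergence:
    ∇ · F = ∂F_x/∂x + ∂F_y/∂y + ∂F_z/∂z = 21y^2 + 21z^2 + 21x^2 + 21z^2 + 21x^2 + 21y^2 = 42x^2 + 42y^2 + 42z^2.

V is a rectangular box, so dV = dx dy dz with 0 ≤ x ≤ 4, 0 ≤ y ≤ 1, 0 ≤ z ≤ 5.

Integrate (42x^2 + 42y^2 + 42z^2) over V as an iterated integral:

    ∭_V (∇·F) dV = ∫_0^{4} ∫_0^{1} ∫_0^{5} (42x^2 + 42y^2 + 42z^2) dz dy dx.

Inner (z from 0 to 5): 210x^2 + 210y^2 + 1750.
Middle (y from 0 to 1): 210x^2 + 1820.
Outer (x from 0 to 4): 11760.

Therefore ∯_{∂V} F · n dS = 11760.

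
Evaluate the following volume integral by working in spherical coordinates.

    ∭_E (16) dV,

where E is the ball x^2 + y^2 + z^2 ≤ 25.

In spherical coordinates, x = ρ sin(φ) cos(θ), y = ρ sin(φ) sin(θ), z = ρ cos(φ), and dV = ρ^2 sin(φ) dρ dφ dθ.

The integrand becomes 16, so

    ∭_E (16) dV = ∫_{0}^{2π} ∫_{0}^{π} ∫_{0}^{5} (16) · ρ^2 sin(φ) dρ dφ dθ.

Inner (ρ): 2000sin(φ)/3.
Middle (φ): 4000/3.
Outer (θ): 8000π/3.

Therefore the triple integral equals 8000π/3.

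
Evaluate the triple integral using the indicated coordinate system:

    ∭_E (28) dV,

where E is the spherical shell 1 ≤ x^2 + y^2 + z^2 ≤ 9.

In spherical coordinates, x = ρ sin(φ) cos(θ), y = ρ sin(φ) sin(θ), z = ρ cos(φ), and dV = ρ^2 sin(φ) dρ dφ dθ.

The integrand becomes 28, so

    ∭_E (28) dV = ∫_{0}^{2π} ∫_{0}^{π} ∫_{1}^{3} (28) · ρ^2 sin(φ) dρ dφ dθ.

Inner (ρ): 728sin(φ)/3.
Middle (φ): 1456/3.
Outer (θ): 2912π/3.

Therefore the triple integral equals 2912π/3.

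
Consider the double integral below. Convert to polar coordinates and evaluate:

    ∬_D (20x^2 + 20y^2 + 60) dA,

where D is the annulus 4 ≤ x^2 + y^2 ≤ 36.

The region D is 2 ≤ r ≤ 6, 0 ≤ θ ≤ 2π in polar coordinates, where x = r cos(θ), y = r sin(θ), and dA = r dr dθ.

Under the substitution, the integrand becomes 20r^2 + 60, so

    ∬_D (20x^2 + 20y^2 + 60) dA = ∫_{0}^{2π} ∫_{2}^{6} (20r^2 + 60) · r dr dθ.

Inner integral (in r): ∫_{2}^{6} (20r^2 + 60) · r dr = 7360.

Outer integral (in θ): ∫_{0}^{2π} (7360) dθ = 14720π.

Therefore ∬_D (20x^2 + 20y^2 + 60) dA = 14720π.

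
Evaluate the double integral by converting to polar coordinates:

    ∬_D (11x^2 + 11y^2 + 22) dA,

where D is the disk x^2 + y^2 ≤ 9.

The region D is 0 ≤ r ≤ 3, 0 ≤ θ ≤ 2π in polar coordinates, where x = r cos(θ), y = r sin(θ), and dA = r dr dθ.

Under the substitution, the integrand becomes 11r^2 + 22, so

    ∬_D (11x^2 + 11y^2 + 22) dA = ∫_{0}^{2π} ∫_{0}^{3} (11r^2 + 22) · r dr dθ.

Inner integral (in r): ∫_{0}^{3} (11r^2 + 22) · r dr = 1287/4.

Outer integral (in θ): ∫_{0}^{2π} (1287/4) dθ = 1287π/2.

Therefore ∬_D (11x^2 + 11y^2 + 22) dA = 1287π/2.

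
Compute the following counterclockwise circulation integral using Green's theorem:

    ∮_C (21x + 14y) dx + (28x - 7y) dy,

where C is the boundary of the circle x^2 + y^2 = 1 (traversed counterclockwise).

Green's theorem converts the closed line integral into a double integral over the enclosed region D:

    ∮_C P dx + Q dy = ∬_D (∂Q/∂x - ∂P/∂y) dA.

Here P = 21x + 14y, Q = 28x - 7y, so

    ∂Q/∂x = 28,    ∂P/∂y = 14,
    ∂Q/∂x - ∂P/∂y = 14.

D is the region x^2 + y^2 ≤ 1. Evaluating the double integral:

In polar coordinates (x = r cos θ, y = r sin θ, dA = r dr dθ) the integrand becomes 14, so

    ∬_D (14) dA = ∫_0^{2π} ∫_0^{1} (14) · r dr dθ.

Inner (r from 0 to 1): 7.
Outer (θ from 0 to 2π): 14π.

Therefore ∮_C P dx + Q dy = 14π.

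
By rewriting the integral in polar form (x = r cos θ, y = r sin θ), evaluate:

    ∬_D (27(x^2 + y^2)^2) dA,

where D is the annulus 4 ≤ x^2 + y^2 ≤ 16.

The region D is 2 ≤ r ≤ 4, 0 ≤ θ ≤ 2π in polar coordinates, where x = r cos(θ), y = r sin(θ), and dA = r dr dθ.

Under the substitution, the integrand becomes 27r^4, so

    ∬_D (27(x^2 + y^2)^2) dA = ∫_{0}^{2π} ∫_{2}^{4} (27r^4) · r dr dθ.

Inner integral (in r): ∫_{2}^{4} (27r^4) · r dr = 18144.

Outer integral (in θ): ∫_{0}^{2π} (18144) dθ = 36288π.

Therefore ∬_D (27(x^2 + y^2)^2) dA = 36288π.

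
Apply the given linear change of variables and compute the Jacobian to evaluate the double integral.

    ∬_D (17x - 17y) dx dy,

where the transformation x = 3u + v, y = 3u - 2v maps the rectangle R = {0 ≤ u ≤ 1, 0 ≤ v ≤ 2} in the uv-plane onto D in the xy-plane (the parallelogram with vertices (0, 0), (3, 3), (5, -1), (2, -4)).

Compute the Jacobian determinant of (x, y) with respect to (u, v):

    ∂(x,y)/∂(u,v) = | 3  1 | = (3)(-2) - (1)(3) = -9.
                   | 3  -2 |

Its absolute value is |J| = 9 (the area scaling factor).

Substituting x = 3u + v, y = 3u - 2v into the integrand,

    17x - 17y → 51v,

so the integral becomes

    ∬_R (51v) · |J| du dv = ∫_0^1 ∫_0^2 (459v) dv du.

Inner (v): 918.
Outer (u): 918.

Therefore ∬_D (17x - 17y) dx dy = 918.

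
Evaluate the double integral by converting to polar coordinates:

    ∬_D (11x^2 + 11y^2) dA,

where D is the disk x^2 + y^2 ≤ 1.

The region D is 0 ≤ r ≤ 1, 0 ≤ θ ≤ 2π in polar coordinates, where x = r cos(θ), y = r sin(θ), and dA = r dr dθ.

Under the substitution, the integrand becomes 11r^2, so

    ∬_D (11x^2 + 11y^2) dA = ∫_{0}^{2π} ∫_{0}^{1} (11r^2) · r dr dθ.

Inner integral (in r): ∫_{0}^{1} (11r^2) · r dr = 11/4.

Outer integral (in θ): ∫_{0}^{2π} (11/4) dθ = 11π/2.

Therefore ∬_D (11x^2 + 11y^2) dA = 11π/2.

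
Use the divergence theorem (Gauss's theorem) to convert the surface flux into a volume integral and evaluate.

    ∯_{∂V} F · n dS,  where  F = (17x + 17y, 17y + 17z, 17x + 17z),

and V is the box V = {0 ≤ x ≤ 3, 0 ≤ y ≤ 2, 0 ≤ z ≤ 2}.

By the divergence theorem,

    ∯_{∂V} F · n dS = ∭_V (∇ · F) dV.

Compute the divergence:
    ∇ · F = ∂F_x/∂x + ∂F_y/∂y + ∂F_z/∂z = 17 + 17 + 17 = 51.

V is a rectangular box, so dV = dx dy dz with 0 ≤ x ≤ 3, 0 ≤ y ≤ 2, 0 ≤ z ≤ 2.

Integrate (51) over V as an iterated integral:

    ∭_V (∇·F) dV = ∫_0^{3} ∫_0^{2} ∫_0^{2} (51) dz dy dx.

Inner (z from 0 to 2): 102.
Middle (y from 0 to 2): 204.
Outer (x from 0 to 3): 612.

Therefore ∯_{∂V} F · n dS = 612.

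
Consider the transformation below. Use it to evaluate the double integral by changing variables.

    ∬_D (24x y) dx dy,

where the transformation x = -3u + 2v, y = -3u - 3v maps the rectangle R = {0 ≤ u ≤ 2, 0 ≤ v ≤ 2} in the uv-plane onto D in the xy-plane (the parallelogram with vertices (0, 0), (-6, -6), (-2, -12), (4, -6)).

Compute the Jacobian determinant of (x, y) with respect to (u, v):

    ∂(x,y)/∂(u,v) = | -3  2 | = (-3)(-3) - (2)(-3) = 15.
                   | -3  -3 |

Its absolute value is |J| = 15 (the area scaling factor).

Substituting x = -3u + 2v, y = -3u - 3v into the integrand,

    24x y → 216u^2 + 72u v - 144v^2,

so the integral becomes

    ∬_R (216u^2 + 72u v - 144v^2) · |J| du dv = ∫_0^2 ∫_0^2 (3240u^2 + 1080u v - 2160v^2) dv du.

Inner (v): 6480u^2 + 2160u - 5760.
Outer (u): 10080.

Therefore ∬_D (24x y) dx dy = 10080.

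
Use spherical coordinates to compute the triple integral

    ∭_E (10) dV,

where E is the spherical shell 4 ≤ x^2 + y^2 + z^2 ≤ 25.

In spherical coordinates, x = ρ sin(φ) cos(θ), y = ρ sin(φ) sin(θ), z = ρ cos(φ), and dV = ρ^2 sin(φ) dρ dφ dθ.

The integrand becomes 10, so

    ∭_E (10) dV = ∫_{0}^{2π} ∫_{0}^{π} ∫_{2}^{5} (10) · ρ^2 sin(φ) dρ dφ dθ.

Inner (ρ): 390sin(φ).
Middle (φ): 780.
Outer (θ): 1560π.

Therefore the triple integral equals 1560π.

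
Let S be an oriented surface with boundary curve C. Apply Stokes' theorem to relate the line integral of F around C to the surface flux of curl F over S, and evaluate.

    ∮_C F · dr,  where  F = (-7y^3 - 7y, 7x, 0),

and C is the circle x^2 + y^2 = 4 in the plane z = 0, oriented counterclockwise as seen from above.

Let S be the flat disk x^2 + y^2 ≤ 4 in the plane z = 0, with upward unit normal n̂ = ẑ. By Stokes' theorem,

    ∮_C F · dr = ∬_S (∇ × F) · n̂ dS = ∬_D (curl F)_z dA,

where D is the disk x^2 + y^2 ≤ 4.

Compute the curl of F = (-7y^3 - 7y, 7x, 0):
    (∇ × F)_x = ∂F_z/∂y - ∂F_y/∂z = 0,
    (∇ × F)_y = ∂F_x/∂z - ∂F_z/∂x = 0,
    (∇ × F)_z = ∂F_y/∂x - ∂F_x/∂y = 21y^2 + 14.

On z = 0, (curl F)_z = 21y^2 + 14.

Convert to polar (x = r cos θ, y = r sin θ, dA = r dr dθ); the integrand becomes 21r^2sin(θ)^2 + 14, so

    ∬_D (curl F)_z dA = ∫_0^{2π} ∫_0^{2} (21r^2sin(θ)^2 + 14) · r dr dθ.

Inner (r from 0 to 2): 84sin(θ)^2 + 28.
Outer (θ from 0 to 2π): 140π.

Therefore ∮_C F · dr = 140π.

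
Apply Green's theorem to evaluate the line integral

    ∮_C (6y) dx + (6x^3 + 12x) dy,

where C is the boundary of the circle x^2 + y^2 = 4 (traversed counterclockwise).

Green's theorem converts the closed line integral into a double integral over the enclosed region D:

    ∮_C P dx + Q dy = ∬_D (∂Q/∂x - ∂P/∂y) dA.

Here P = 6y, Q = 6x^3 + 12x, so

    ∂Q/∂x = 18x^2 + 12,    ∂P/∂y = 6,
    ∂Q/∂x - ∂P/∂y = 18x^2 + 6.

D is the region x^2 + y^2 ≤ 4. Evaluating the double integral:

In polar coordinates (x = r cos θ, y = r sin θ, dA = r dr dθ) the integrand becomes 18r^2cos(θ)^2 + 6, so

    ∬_D (18x^2 + 6) dA = ∫_0^{2π} ∫_0^{2} (18r^2cos(θ)^2 + 6) · r dr dθ.

Inner (r from 0 to 2): 72cos(θ)^2 + 12.
Outer (θ from 0 to 2π): 96π.

Therefore ∮_C P dx + Q dy = 96π.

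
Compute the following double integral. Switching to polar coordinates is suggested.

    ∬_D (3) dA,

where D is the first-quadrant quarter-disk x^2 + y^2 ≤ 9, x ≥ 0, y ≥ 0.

The region D is 0 ≤ r ≤ 3, 0 ≤ θ ≤ π/2 in polar coordinates, where x = r cos(θ), y = r sin(θ), and dA = r dr dθ.

Under the substitution, the integrand becomes 3, so

    ∬_D (3) dA = ∫_{0}^{π/2} ∫_{0}^{3} (3) · r dr dθ.

Inner integral (in r): ∫_{0}^{3} (3) · r dr = 27/2.

Outer integral (in θ): ∫_{0}^{π/2} (27/2) dθ = 27π/4.

Therefore ∬_D (3) dA = 27π/4.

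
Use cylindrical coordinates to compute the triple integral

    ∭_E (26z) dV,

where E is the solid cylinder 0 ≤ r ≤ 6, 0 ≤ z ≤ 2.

In cylindrical coordinates, x = r cos(θ), y = r sin(θ), z = z, and dV = r dr dθ dz.

The integrand becomes 26z, so

    ∭_E (26z) dV = ∫_{0}^{2π} ∫_{0}^{6} ∫_{0}^{2} (26z) · r dz dr dθ.

Inner (z): 52r.
Middle (r from 0 to 6): 936.
Outer (θ): 1872π.

Therefore the triple integral equals 1872π.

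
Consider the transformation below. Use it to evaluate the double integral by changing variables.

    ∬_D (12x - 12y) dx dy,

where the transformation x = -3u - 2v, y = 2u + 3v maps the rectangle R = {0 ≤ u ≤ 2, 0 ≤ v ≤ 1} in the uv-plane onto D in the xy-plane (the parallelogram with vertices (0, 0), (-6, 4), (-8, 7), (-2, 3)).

Compute the Jacobian determinant of (x, y) with respect to (u, v):

    ∂(x,y)/∂(u,v) = | -3  -2 | = (-3)(3) - (-2)(2) = -5.
                   | 2  3 |

Its absolute value is |J| = 5 (the area scaling factor).

Substituting x = -3u - 2v, y = 2u + 3v into the integrand,

    12x - 12y → -60u - 60v,

so the integral becomes

    ∬_R (-60u - 60v) · |J| du dv = ∫_0^2 ∫_0^1 (-300u - 300v) dv du.

Inner (v): -300u - 150.
Outer (u): -900.

Therefore ∬_D (12x - 12y) dx dy = -900.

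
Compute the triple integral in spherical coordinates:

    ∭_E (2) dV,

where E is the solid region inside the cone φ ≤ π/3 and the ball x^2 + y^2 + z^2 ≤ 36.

In spherical coordinates, x = ρ sin(φ) cos(θ), y = ρ sin(φ) sin(θ), z = ρ cos(φ), and dV = ρ^2 sin(φ) dρ dφ dθ.

The integrand becomes 2, so

    ∭_E (2) dV = ∫_{0}^{2π} ∫_{0}^{π/3} ∫_{0}^{6} (2) · ρ^2 sin(φ) dρ dφ dθ.

Inner (ρ): 144sin(φ).
Middle (φ): 72.
Outer (θ): 144π.

Therefore the triple integral equals 144π.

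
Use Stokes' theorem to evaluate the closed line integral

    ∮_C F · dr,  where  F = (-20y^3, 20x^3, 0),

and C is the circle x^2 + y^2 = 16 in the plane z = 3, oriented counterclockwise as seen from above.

Let S be the flat disk x^2 + y^2 ≤ 16 in the plane z = 3, with upward unit normal n̂ = ẑ. By Stokes' theorem,

    ∮_C F · dr = ∬_S (∇ × F) · n̂ dS = ∬_D (curl F)_z dA,

where D is the disk x^2 + y^2 ≤ 16.

Compute the curl of F = (-20y^3, 20x^3, 0):
    (∇ × F)_x = ∂F_z/∂y - ∂F_y/∂z = 0,
    (∇ × F)_y = ∂F_x/∂z - ∂F_z/∂x = 0,
    (∇ × F)_z = ∂F_y/∂x - ∂F_x/∂y = 60x^2 + 60y^2.

On z = 3, (curl F)_z = 60x^2 + 60y^2.

Convert to polar (x = r cos θ, y = r sin θ, dA = r dr dθ); the integrand becomes 60r^2, so

    ∬_D (curl F)_z dA = ∫_0^{2π} ∫_0^{4} (60r^2) · r dr dθ.

Inner (r from 0 to 4): 3840.
Outer (θ from 0 to 2π): 7680π.

Therefore ∮_C F · dr = 7680π.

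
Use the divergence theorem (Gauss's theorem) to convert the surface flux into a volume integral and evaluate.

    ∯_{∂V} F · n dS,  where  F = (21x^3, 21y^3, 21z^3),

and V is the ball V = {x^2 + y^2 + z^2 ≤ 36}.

By the divergence theorem,

    ∯_{∂V} F · n dS = ∭_V (∇ · F) dV.

Compute the divergence:
    ∇ · F = ∂F_x/∂x + ∂F_y/∂y + ∂F_z/∂z = 63x^2 + 63y^2 + 63z^2.

In spherical coordinates, x = ρ sin(φ) cos(θ), y = ρ sin(φ) sin(θ), z = ρ cos(φ), dV = ρ^2 sin(φ) dρ dφ dθ, with 0 ≤ ρ ≤ 6, 0 ≤ φ ≤ π, 0 ≤ θ ≤ 2π.

The integrand, after substitution and multiplying by the volume element, becomes (63ρ^2) · ρ^2 sin(φ), so

    ∭_V (∇·F) dV = ∫_0^{2π} ∫_0^{π} ∫_0^{6} (63ρ^2) · ρ^2 sin(φ) dρ dφ dθ.

Inner (ρ from 0 to 6): 489888sin(φ)/5.
Middle (φ from 0 to π): 979776/5.
Outer (θ from 0 to 2π): 1959552π/5.

Therefore ∯_{∂V} F · n dS = 1959552π/5.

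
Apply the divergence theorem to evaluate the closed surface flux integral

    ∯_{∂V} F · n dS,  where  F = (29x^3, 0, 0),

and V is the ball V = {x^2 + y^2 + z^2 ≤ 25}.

By the divergence theorem,

    ∯_{∂V} F · n dS = ∭_V (∇ · F) dV.

Compute the divergence:
    ∇ · F = ∂F_x/∂x + ∂F_y/∂y + ∂F_z/∂z = 87x^2 + 0 + 0 = 87x^2.

In spherical coordinates, x = ρ sin(φ) cos(θ), y = ρ sin(φ) sin(θ), z = ρ cos(φ), dV = ρ^2 sin(φ) dρ dφ dθ, with 0 ≤ ρ ≤ 5, 0 ≤ φ ≤ π, 0 ≤ θ ≤ 2π.

The integrand, after substitution and multiplying by the volume element, becomes (87ρ^2sin(φ)^2cos(θ)^2) · ρ^2 sin(φ), so

    ∭_V (∇·F) dV = ∫_0^{2π} ∫_0^{π} ∫_0^{5} (87ρ^2sin(φ)^2cos(θ)^2) · ρ^2 sin(φ) dρ dφ dθ.

Inner (ρ from 0 to 5): 54375sin(φ)^3cos(θ)^2.
Middle (φ from 0 to π): 72500cos(θ)^2.
Outer (θ from 0 to 2π): 72500π.

Therefore ∯_{∂V} F · n dS = 72500π.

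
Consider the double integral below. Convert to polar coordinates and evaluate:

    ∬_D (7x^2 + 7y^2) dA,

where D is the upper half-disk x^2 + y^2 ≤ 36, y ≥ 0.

The region D is 0 ≤ r ≤ 6, 0 ≤ θ ≤ π in polar coordinates, where x = r cos(θ), y = r sin(θ), and dA = r dr dθ.

Under the substitution, the integrand becomes 7r^2, so

    ∬_D (7x^2 + 7y^2) dA = ∫_{0}^{π} ∫_{0}^{6} (7r^2) · r dr dθ.

Inner integral (in r): ∫_{0}^{6} (7r^2) · r dr = 2268.

Outer integral (in θ): ∫_{0}^{π} (2268) dθ = 2268π.

Therefore ∬_D (7x^2 + 7y^2) dA = 2268π.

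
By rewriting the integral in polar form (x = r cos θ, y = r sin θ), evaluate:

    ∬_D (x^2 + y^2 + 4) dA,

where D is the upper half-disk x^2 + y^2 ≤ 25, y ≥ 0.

The region D is 0 ≤ r ≤ 5, 0 ≤ θ ≤ π in polar coordinates, where x = r cos(θ), y = r sin(θ), and dA = r dr dθ.

Under the substitution, the integrand becomes r^2 + 4, so

    ∬_D (x^2 + y^2 + 4) dA = ∫_{0}^{π} ∫_{0}^{5} (r^2 + 4) · r dr dθ.

Inner integral (in r): ∫_{0}^{5} (r^2 + 4) · r dr = 825/4.

Outer integral (in θ): ∫_{0}^{π} (825/4) dθ = 825π/4.

Therefore ∬_D (x^2 + y^2 + 4) dA = 825π/4.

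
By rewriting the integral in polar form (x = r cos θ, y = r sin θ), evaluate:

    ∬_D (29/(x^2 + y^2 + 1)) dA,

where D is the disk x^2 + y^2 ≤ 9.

The region D is 0 ≤ r ≤ 3, 0 ≤ θ ≤ 2π in polar coordinates, where x = r cos(θ), y = r sin(θ), and dA = r dr dθ.

Under the substitution, the integrand becomes 29/(r^2 + 1), so

    ∬_D (29/(x^2 + y^2 + 1)) dA = ∫_{0}^{2π} ∫_{0}^{3} (29/(r^2 + 1)) · r dr dθ.

Inner integral (in r): ∫_{0}^{3} (29/(r^2 + 1)) · r dr = 29log(10)/2.

Outer integral (in θ): ∫_{0}^{2π} (29log(10)/2) dθ = 29π log(10).

Therefore ∬_D (29/(x^2 + y^2 + 1)) dA = 29π log(10).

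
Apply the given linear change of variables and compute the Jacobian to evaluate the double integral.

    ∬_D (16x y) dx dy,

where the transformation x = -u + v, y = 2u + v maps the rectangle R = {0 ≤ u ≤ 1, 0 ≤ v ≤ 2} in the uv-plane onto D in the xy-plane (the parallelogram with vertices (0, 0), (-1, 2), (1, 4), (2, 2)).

Compute the Jacobian determinant of (x, y) with respect to (u, v):

    ∂(x,y)/∂(u,v) = | -1  1 | = (-1)(1) - (1)(2) = -3.
                   | 2  1 |

Its absolute value is |J| = 3 (the area scaling factor).

Substituting x = -u + v, y = 2u + v into the integrand,

    16x y → -32u^2 + 16u v + 16v^2,

so the integral becomes

    ∬_R (-32u^2 + 16u v + 16v^2) · |J| du dv = ∫_0^1 ∫_0^2 (-96u^2 + 48u v + 48v^2) dv du.

Inner (v): -192u^2 + 96u + 128.
Outer (u): 112.

Therefore ∬_D (16x y) dx dy = 112.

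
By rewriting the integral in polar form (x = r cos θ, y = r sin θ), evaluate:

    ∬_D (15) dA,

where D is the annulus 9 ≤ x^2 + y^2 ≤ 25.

The region D is 3 ≤ r ≤ 5, 0 ≤ θ ≤ 2π in polar coordinates, where x = r cos(θ), y = r sin(θ), and dA = r dr dθ.

Under the substitution, the integrand becomes 15, so

    ∬_D (15) dA = ∫_{0}^{2π} ∫_{3}^{5} (15) · r dr dθ.

Inner integral (in r): ∫_{3}^{5} (15) · r dr = 120.

Outer integral (in θ): ∫_{0}^{2π} (120) dθ = 240π.

Therefore ∬_D (15) dA = 240π.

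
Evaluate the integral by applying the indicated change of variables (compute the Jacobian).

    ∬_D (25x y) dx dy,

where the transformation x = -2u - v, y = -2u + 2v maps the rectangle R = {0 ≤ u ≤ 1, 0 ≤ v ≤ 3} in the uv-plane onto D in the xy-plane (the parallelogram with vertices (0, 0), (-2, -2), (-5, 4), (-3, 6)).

Compute the Jacobian determinant of (x, y) with respect to (u, v):

    ∂(x,y)/∂(u,v) = | -2  -1 | = (-2)(2) - (-1)(-2) = -6.
                   | -2  2 |

Its absolute value is |J| = 6 (the area scaling factor).

Substituting x = -2u - v, y = -2u + 2v into the integrand,

    25x y → 100u^2 - 50u v - 50v^2,

so the integral becomes

    ∬_R (100u^2 - 50u v - 50v^2) · |J| du dv = ∫_0^1 ∫_0^3 (600u^2 - 300u v - 300v^2) dv du.

Inner (v): 1800u^2 - 1350u - 2700.
Outer (u): -2775.

Therefore ∬_D (25x y) dx dy = -2775.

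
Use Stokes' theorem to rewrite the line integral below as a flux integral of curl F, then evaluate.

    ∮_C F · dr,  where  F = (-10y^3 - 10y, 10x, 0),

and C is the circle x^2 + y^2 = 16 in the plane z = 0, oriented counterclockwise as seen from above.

Let S be the flat disk x^2 + y^2 ≤ 16 in the plane z = 0, with upward unit normal n̂ = ẑ. By Stokes' theorem,

    ∮_C F · dr = ∬_S (∇ × F) · n̂ dS = ∬_D (curl F)_z dA,

where D is the disk x^2 + y^2 ≤ 16.

Compute the curl of F = (-10y^3 - 10y, 10x, 0):
    (∇ × F)_x = ∂F_z/∂y - ∂F_y/∂z = 0,
    (∇ × F)_y = ∂F_x/∂z - ∂F_z/∂x = 0,
    (∇ × F)_z = ∂F_y/∂x - ∂F_x/∂y = 30y^2 + 20.

On z = 0, (curl F)_z = 30y^2 + 20.

Convert to polar (x = r cos θ, y = r sin θ, dA = r dr dθ); the integrand becomes 30r^2sin(θ)^2 + 20, so

    ∬_D (curl F)_z dA = ∫_0^{2π} ∫_0^{4} (30r^2sin(θ)^2 + 20) · r dr dθ.

Inner (r from 0 to 4): 1920sin(θ)^2 + 160.
Outer (θ from 0 to 2π): 2240π.

Therefore ∮_C F · dr = 2240π.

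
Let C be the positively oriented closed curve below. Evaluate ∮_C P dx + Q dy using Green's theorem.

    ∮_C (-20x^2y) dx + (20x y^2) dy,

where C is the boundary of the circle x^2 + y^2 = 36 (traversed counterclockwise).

Green's theorem converts the closed line integral into a double integral over the enclosed region D:

    ∮_C P dx + Q dy = ∬_D (∂Q/∂x - ∂P/∂y) dA.

Here P = -20x^2y, Q = 20x y^2, so

    ∂Q/∂x = 20y^2,    ∂P/∂y = -20x^2,
    ∂Q/∂x - ∂P/∂y = 20x^2 + 20y^2.

D is the region x^2 + y^2 ≤ 36. Evaluating the double integral:

In polar coordinates (x = r cos θ, y = r sin θ, dA = r dr dθ) the integrand becomes 20r^2, so

    ∬_D (20x^2 + 20y^2) dA = ∫_0^{2π} ∫_0^{6} (20r^2) · r dr dθ.

Inner (r from 0 to 6): 6480.
Outer (θ from 0 to 2π): 12960π.

Therefore ∮_C P dx + Q dy = 12960π.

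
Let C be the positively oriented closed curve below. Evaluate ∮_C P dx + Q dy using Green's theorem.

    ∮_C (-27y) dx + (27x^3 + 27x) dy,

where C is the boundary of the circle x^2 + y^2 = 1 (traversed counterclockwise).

Green's theorem converts the closed line integral into a double integral over the enclosed region D:

    ∮_C P dx + Q dy = ∬_D (∂Q/∂x - ∂P/∂y) dA.

Here P = -27y, Q = 27x^3 + 27x, so

    ∂Q/∂x = 81x^2 + 27,    ∂P/∂y = -27,
    ∂Q/∂x - ∂P/∂y = 81x^2 + 54.

D is the region x^2 + y^2 ≤ 1. Evaluating the double integral:

In polar coordinates (x = r cos θ, y = r sin θ, dA = r dr dθ) the integrand becomes 81r^2cos(θ)^2 + 54, so

    ∬_D (81x^2 + 54) dA = ∫_0^{2π} ∫_0^{1} (81r^2cos(θ)^2 + 54) · r dr dθ.

Inner (r from 0 to 1): 81cos(θ)^2/4 + 27.
Outer (θ from 0 to 2π): 297π/4.

Therefore ∮_C P dx + Q dy = 297π/4.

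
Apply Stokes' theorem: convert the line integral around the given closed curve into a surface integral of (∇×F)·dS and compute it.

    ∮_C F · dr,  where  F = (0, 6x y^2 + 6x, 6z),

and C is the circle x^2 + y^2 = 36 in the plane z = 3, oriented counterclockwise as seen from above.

Let S be the flat disk x^2 + y^2 ≤ 36 in the plane z = 3, with upward unit normal n̂ = ẑ. By Stokes' theorem,

    ∮_C F · dr = ∬_S (∇ × F) · n̂ dS = ∬_D (curl F)_z dA,

where D is the disk x^2 + y^2 ≤ 36.

Compute the curl of F = (0, 6x y^2 + 6x, 6z):
    (∇ × F)_x = ∂F_z/∂y - ∂F_y/∂z = 0,
    (∇ × F)_y = ∂F_x/∂z - ∂F_z/∂x = 0,
    (∇ × F)_z = ∂F_y/∂x - ∂F_x/∂y = 6y^2 + 6.

On z = 3, (curl F)_z = 6y^2 + 6.

Convert to polar (x = r cos θ, y = r sin θ, dA = r dr dθ); the integrand becomes 6r^2sin(θ)^2 + 6, so

    ∬_D (curl F)_z dA = ∫_0^{2π} ∫_0^{6} (6r^2sin(θ)^2 + 6) · r dr dθ.

Inner (r from 0 to 6): 1944sin(θ)^2 + 108.
Outer (θ from 0 to 2π): 2160π.

Therefore ∮_C F · dr = 2160π.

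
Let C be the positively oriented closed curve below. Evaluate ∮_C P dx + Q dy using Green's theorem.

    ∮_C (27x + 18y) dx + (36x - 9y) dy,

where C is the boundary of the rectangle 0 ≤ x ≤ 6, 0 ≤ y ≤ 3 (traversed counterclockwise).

Green's theorem converts the closed line integral into a double integral over the enclosed region D:

    ∮_C P dx + Q dy = ∬_D (∂Q/∂x - ∂P/∂y) dA.

Here P = 27x + 18y, Q = 36x - 9y, so

    ∂Q/∂x = 36,    ∂P/∂y = 18,
    ∂Q/∂x - ∂P/∂y = 18.

D is the region 0 ≤ x ≤ 6, 0 ≤ y ≤ 3. Evaluating the double integral:

    ∬_D (18) dA = ∫_0^{6} ∫_0^{3} (18) dy dx.

Inner (y from 0 to 3): 54.
Outer (x from 0 to 6): 324.

Therefore ∮_C P dx + Q dy = 324.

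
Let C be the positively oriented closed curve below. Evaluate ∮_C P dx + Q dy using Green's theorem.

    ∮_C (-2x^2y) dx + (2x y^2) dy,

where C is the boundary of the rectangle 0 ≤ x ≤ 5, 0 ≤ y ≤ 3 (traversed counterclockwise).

Green's theorem converts the closed line integral into a double integral over the enclosed region D:

    ∮_C P dx + Q dy = ∬_D (∂Q/∂x - ∂P/∂y) dA.

Here P = -2x^2y, Q = 2x y^2, so

    ∂Q/∂x = 2y^2,    ∂P/∂y = -2x^2,
    ∂Q/∂x - ∂P/∂y = 2x^2 + 2y^2.

D is the region 0 ≤ x ≤ 5, 0 ≤ y ≤ 3. Evaluating the double integral:

    ∬_D (2x^2 + 2y^2) dA = ∫_0^{5} ∫_0^{3} (2x^2 + 2y^2) dy dx.

Inner (y from 0 to 3): 6x^2 + 18.
Outer (x from 0 to 5): 340.

Therefore ∮_C P dx + Q dy = 340.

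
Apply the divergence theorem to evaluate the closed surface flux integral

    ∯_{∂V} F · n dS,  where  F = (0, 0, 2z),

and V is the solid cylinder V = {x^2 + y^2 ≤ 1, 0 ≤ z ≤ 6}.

By the divergence theorem,

    ∯_{∂V} F · n dS = ∭_V (∇ · F) dV.

Compute the divergence:
    ∇ · F = ∂F_x/∂x + ∂F_y/∂y + ∂F_z/∂z = 0 + 0 + 2 = 2.

In cylindrical coordinates, x = r cos(θ), y = r sin(θ), z = z, dV = r dr dθ dz, with 0 ≤ r ≤ 1, 0 ≤ θ ≤ 2π, 0 ≤ z ≤ 6.

The integrand, after substitution and multiplying by the volume element, becomes (2) · r, so

    ∭_V (∇·F) dV = ∫_0^{2π} ∫_0^{1} ∫_0^{6} (2) · r dz dr dθ.

Inner (z from 0 to 6): 12r.
Middle (r from 0 to 1): 6.
Outer (θ from 0 to 2π): 12π.

Therefore ∯_{∂V} F · n dS = 12π.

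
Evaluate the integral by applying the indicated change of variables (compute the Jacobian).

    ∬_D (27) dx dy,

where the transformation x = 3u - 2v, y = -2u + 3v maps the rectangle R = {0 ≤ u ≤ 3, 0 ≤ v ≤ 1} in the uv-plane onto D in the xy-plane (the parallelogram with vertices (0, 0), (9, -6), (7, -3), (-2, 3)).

Compute the Jacobian determinant of (x, y) with respect to (u, v):

    ∂(x,y)/∂(u,v) = | 3  -2 | = (3)(3) - (-2)(-2) = 5.
                   | -2  3 |

Its absolute value is |J| = 5 (the area scaling factor).

Substituting x = 3u - 2v, y = -2u + 3v into the integrand,

    27 → 27,

so the integral becomes

    ∬_R (27) · |J| du dv = ∫_0^3 ∫_0^1 (135) dv du.

Inner (v): 135.
Outer (u): 405.

Therefore ∬_D (27) dx dy = 405.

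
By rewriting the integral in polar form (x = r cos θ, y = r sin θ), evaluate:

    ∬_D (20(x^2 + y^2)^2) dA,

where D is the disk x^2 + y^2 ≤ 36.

The region D is 0 ≤ r ≤ 6, 0 ≤ θ ≤ 2π in polar coordinates, where x = r cos(θ), y = r sin(θ), and dA = r dr dθ.

Under the substitution, the integrand becomes 20r^4, so

    ∬_D (20(x^2 + y^2)^2) dA = ∫_{0}^{2π} ∫_{0}^{6} (20r^4) · r dr dθ.

Inner integral (in r): ∫_{0}^{6} (20r^4) · r dr = 155520.

Outer integral (in θ): ∫_{0}^{2π} (155520) dθ = 311040π.

Therefore ∬_D (20(x^2 + y^2)^2) dA = 311040π.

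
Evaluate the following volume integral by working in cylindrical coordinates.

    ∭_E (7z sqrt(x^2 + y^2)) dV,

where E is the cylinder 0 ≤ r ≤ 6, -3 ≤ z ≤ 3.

In cylindrical coordinates, x = r cos(θ), y = r sin(θ), z = z, and dV = r dr dθ dz.

The integrand becomes 7r z, so

    ∭_E (7z sqrt(x^2 + y^2)) dV = ∫_{0}^{2π} ∫_{0}^{6} ∫_{-3}^{3} (7r z) · r dz dr dθ.

Inner (z): 0.
Middle (r from 0 to 6): 0.
Outer (θ): 0.

Therefore the triple integral equals 0.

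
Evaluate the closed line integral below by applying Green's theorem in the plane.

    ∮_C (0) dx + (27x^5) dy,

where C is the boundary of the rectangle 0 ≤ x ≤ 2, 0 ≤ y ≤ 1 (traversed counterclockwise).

Green's theorem converts the closed line integral into a double integral over the enclosed region D:

    ∮_C P dx + Q dy = ∬_D (∂Q/∂x - ∂P/∂y) dA.

Here P = 0, Q = 27x^5, so

    ∂Q/∂x = 135x^4,    ∂P/∂y = 0,
    ∂Q/∂x - ∂P/∂y = 135x^4.

D is the region 0 ≤ x ≤ 2, 0 ≤ y ≤ 1. Evaluating the double integral:

    ∬_D (135x^4) dA = ∫_0^{2} ∫_0^{1} (135x^4) dy dx.

Inner (y from 0 to 1): 135x^4.
Outer (x from 0 to 2): 864.

Therefore ∮_C P dx + Q dy = 864.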